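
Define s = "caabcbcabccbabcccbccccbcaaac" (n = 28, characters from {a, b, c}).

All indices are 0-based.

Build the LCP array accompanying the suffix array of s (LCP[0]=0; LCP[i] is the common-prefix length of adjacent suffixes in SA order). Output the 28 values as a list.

rank→(start, suffix):
  0 → (24, 'aaac')
  1 → (1, 'aabcbcabccbabcccbccccbcaaac')
  2 → (25, 'aac')
  3 → (2, 'abcbcabccbabcccbccccbcaaac')
  4 → (7, 'abccbabcccbccccbcaaac')
  5 → (12, 'abcccbccccbcaaac')
  6 → (26, 'ac')
  7 → (11, 'babcccbccccbcaaac')
  8 → (22, 'bcaaac')
  9 → (5, 'bcabccbabcccbccccbcaaac')
  10 → (3, 'bcbcabccbabcccbccccbcaaac')
  11 → (8, 'bccbabcccbccccbcaaac')
  12 → (13, 'bcccbccccbcaaac')
  13 → (17, 'bccccbcaaac')
  14 → (27, 'c')
  15 → (23, 'caaac')
  16 → (0, 'caabcbcabccbabcccbccccbcaaac')
  17 → (6, 'cabccbabcccbccccbcaaac')
  18 → (10, 'cbabcccbccccbcaaac')
  19 → (21, 'cbcaaac')
  20 → (4, 'cbcabccbabcccbccccbcaaac')
  21 → (16, 'cbccccbcaaac')
  22 → (9, 'ccbabcccbccccbcaaac')
  23 → (20, 'ccbcaaac')
  24 → (15, 'ccbccccbcaaac')
  25 → (19, 'cccbcaaac')
  26 → (14, 'cccbccccbcaaac')
  27 → (18, 'ccccbcaaac')

SA = [24, 1, 25, 2, 7, 12, 26, 11, 22, 5, 3, 8, 13, 17, 27, 23, 0, 6, 10, 21, 4, 16, 9, 20, 15, 19, 14, 18]
[i] adj suffixes → lcp
  [1] 24/1 → 2 ('aa')
  [2] 1/25 → 2 ('aa')
  [3] 25/2 → 1 ('a')
  [4] 2/7 → 3 ('abc')
  [5] 7/12 → 4 ('abcc')
  [6] 12/26 → 1 ('a')
  [7] 26/11 → 0 ('')
  [8] 11/22 → 1 ('b')
  [9] 22/5 → 3 ('bca')
  [10] 5/3 → 2 ('bc')
  [11] 3/8 → 2 ('bc')
  [12] 8/13 → 3 ('bcc')
  [13] 13/17 → 4 ('bccc')
  [14] 17/27 → 0 ('')
  [15] 27/23 → 1 ('c')
  [16] 23/0 → 3 ('caa')
  [17] 0/6 → 2 ('ca')
  [18] 6/10 → 1 ('c')
  [19] 10/21 → 2 ('cb')
  [20] 21/4 → 4 ('cbca')
  [21] 4/16 → 3 ('cbc')
  [22] 16/9 → 1 ('c')
  [23] 9/20 → 3 ('ccb')
  [24] 20/15 → 4 ('ccbc')
  [25] 15/19 → 2 ('cc')
  [26] 19/14 → 5 ('cccbc')
  [27] 14/18 → 3 ('ccc')

[0, 2, 2, 1, 3, 4, 1, 0, 1, 3, 2, 2, 3, 4, 0, 1, 3, 2, 1, 2, 4, 3, 1, 3, 4, 2, 5, 3]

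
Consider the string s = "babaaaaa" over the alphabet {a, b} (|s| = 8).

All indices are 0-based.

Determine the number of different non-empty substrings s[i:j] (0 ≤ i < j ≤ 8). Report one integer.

23

rank→(start, suffix):
  0 → (7, 'a')
  1 → (6, 'aa')
  2 → (5, 'aaa')
  3 → (4, 'aaaa')
  4 → (3, 'aaaaa')
  5 → (1, 'abaaaaa')
  6 → (2, 'baaaaa')
  7 → (0, 'babaaaaa')

SA = [7, 6, 5, 4, 3, 1, 2, 0]
rank  pair      lcp
   1  s[7:],s[6:]  1  'a'
   2  s[6:],s[5:]  2  'aa'
   3  s[5:],s[4:]  3  'aaa'
   4  s[4:],s[3:]  4  'aaaa'
   5  s[3:],s[1:]  1  'a'
   6  s[1:],s[2:]  0  ''
   7  s[2:],s[0:]  2  'ba'

n(n+1)/2 = 8·9/2 = 36
Σ LCP = 0 + 1 + 2 + 3 + 4 + 1 + 0 + 2 = 13
distinct = 36 − 13 = 23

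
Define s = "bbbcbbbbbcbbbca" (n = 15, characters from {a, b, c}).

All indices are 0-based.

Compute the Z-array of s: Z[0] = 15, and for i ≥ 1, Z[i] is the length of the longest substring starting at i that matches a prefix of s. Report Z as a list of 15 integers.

Z[0]=15
i=1: outside box; Z[1]=2 grow→box=[1,3)
i=2: min(r-i=1, Z[1]=2)=1; Z[2]=1
i=3: outside box; Z[3]=0
i=4: outside box; Z[4]=3 grow→box=[4,7)
i=5: min(r-i=2, Z[1]=2)=2; Z[5]=3 grow→box=[5,8)
i=6: min(r-i=2, Z[1]=2)=2; Z[6]=7 grow→box=[6,13)
i=7: min(r-i=6, Z[1]=2)=2; Z[7]=2
i=8: min(r-i=5, Z[2]=1)=1; Z[8]=1
i=9: min(r-i=4, Z[3]=0)=0; Z[9]=0
i=10: min(r-i=3, Z[4]=3)=3; Z[10]=4 grow→box=[10,14)
i=11: min(r-i=3, Z[1]=2)=2; Z[11]=2
i=12: min(r-i=2, Z[2]=1)=1; Z[12]=1
i=13: min(r-i=1, Z[3]=0)=0; Z[13]=0
i=14: outside box; Z[14]=0

[15, 2, 1, 0, 3, 3, 7, 2, 1, 0, 4, 2, 1, 0, 0]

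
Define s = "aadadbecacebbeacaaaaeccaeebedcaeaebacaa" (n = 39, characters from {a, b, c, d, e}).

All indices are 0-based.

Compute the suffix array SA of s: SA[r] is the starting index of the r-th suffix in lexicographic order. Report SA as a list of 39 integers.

[38, 37, 16, 17, 0, 18, 35, 14, 8, 1, 3, 30, 32, 19, 23, 34, 11, 12, 5, 26, 36, 15, 7, 29, 22, 21, 9, 2, 4, 28, 13, 31, 33, 10, 25, 6, 20, 27, 24]

rank→(start, suffix):
  0 → (38, 'a')
  1 → (37, 'aa')
  2 → (16, 'aaaaeccaeebedcaeaebacaa')
  3 → (17, 'aaaeccaeebedcaeaebacaa')
  4 → (0, 'aadadbecacebbeacaaaaeccaeebedcaeaebacaa')
  5 → (18, 'aaeccaeebedcaeaebacaa')
  6 → (35, 'acaa')
  7 → (14, 'acaaaaeccaeebedcaeaebacaa')
  8 → (8, 'acebbeacaaaaeccaeebedcaeaebacaa')
  9 → (1, 'adadbecacebbeacaaaaeccaeebedcaeaebacaa')
  10 → (3, 'adbecacebbeacaaaaeccaeebedcaeaebacaa')
  11 → (30, 'aeaebacaa')
  12 → (32, 'aebacaa')
  13 → (19, 'aeccaeebedcaeaebacaa')
  14 → (23, 'aeebedcaeaebacaa')
  15 → (34, 'bacaa')
  16 → (11, 'bbeacaaaaeccaeebedcaeaebacaa')
  17 → (12, 'beacaaaaeccaeebedcaeaebacaa')
  18 → (5, 'becacebbeacaaaaeccaeebedcaeaebacaa')
  19 → (26, 'bedcaeaebacaa')
  20 → (36, 'caa')
  21 → (15, 'caaaaeccaeebedcaeaebacaa')
  22 → (7, 'cacebbeacaaaaeccaeebedcaeaebacaa')
  23 → (29, 'caeaebacaa')
  24 → (22, 'caeebedcaeaebacaa')
  25 → (21, 'ccaeebedcaeaebacaa')
  26 → (9, 'cebbeacaaaaeccaeebedcaeaebacaa')
  27 → (2, 'dadbecacebbeacaaaaeccaeebedcaeaebacaa')
  28 → (4, 'dbecacebbeacaaaaeccaeebedcaeaebacaa')
  29 → (28, 'dcaeaebacaa')
  30 → (13, 'eacaaaaeccaeebedcaeaebacaa')
  31 → (31, 'eaebacaa')
  32 → (33, 'ebacaa')
  33 → (10, 'ebbeacaaaaeccaeebedcaeaebacaa')
  34 → (25, 'ebedcaeaebacaa')
  35 → (6, 'ecacebbeacaaaaeccaeebedcaeaebacaa')
  36 → (20, 'eccaeebedcaeaebacaa')
  37 → (27, 'edcaeaebacaa')
  38 → (24, 'eebedcaeaebacaa')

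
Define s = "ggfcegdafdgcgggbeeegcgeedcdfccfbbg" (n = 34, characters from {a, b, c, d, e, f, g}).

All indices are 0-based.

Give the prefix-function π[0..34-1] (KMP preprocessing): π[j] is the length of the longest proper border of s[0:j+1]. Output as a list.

[0, 1, 0, 0, 0, 1, 0, 0, 0, 0, 1, 0, 1, 2, 2, 0, 0, 0, 0, 1, 0, 1, 0, 0, 0, 0, 0, 0, 0, 0, 0, 0, 0, 1]

π[0] = 0
j=1 s[j]='g': π[1]=1 (border 'g')
j=2 s[j]='f': k: 1→0; π[2]=0 (border '')
j=3 s[j]='c': π[3]=0 (border '')
j=4 s[j]='e': π[4]=0 (border '')
j=5 s[j]='g': π[5]=1 (border 'g')
j=6 s[j]='d': k: 1→0; π[6]=0 (border '')
j=7 s[j]='a': π[7]=0 (border '')
j=8 s[j]='f': π[8]=0 (border '')
j=9 s[j]='d': π[9]=0 (border '')
j=10 s[j]='g': π[10]=1 (border 'g')
j=11 s[j]='c': k: 1→0; π[11]=0 (border '')
j=12 s[j]='g': π[12]=1 (border 'g')
j=13 s[j]='g': π[13]=2 (border 'gg')
j=14 s[j]='g': k: 2→1; π[14]=2 (border 'gg')
j=15 s[j]='b': k: 2→1→0; π[15]=0 (border '')
j=16 s[j]='e': π[16]=0 (border '')
j=17 s[j]='e': π[17]=0 (border '')
j=18 s[j]='e': π[18]=0 (border '')
j=19 s[j]='g': π[19]=1 (border 'g')
j=20 s[j]='c': k: 1→0; π[20]=0 (border '')
j=21 s[j]='g': π[21]=1 (border 'g')
j=22 s[j]='e': k: 1→0; π[22]=0 (border '')
j=23 s[j]='e': π[23]=0 (border '')
j=24 s[j]='d': π[24]=0 (border '')
j=25 s[j]='c': π[25]=0 (border '')
j=26 s[j]='d': π[26]=0 (border '')
j=27 s[j]='f': π[27]=0 (border '')
j=28 s[j]='c': π[28]=0 (border '')
j=29 s[j]='c': π[29]=0 (border '')
j=30 s[j]='f': π[30]=0 (border '')
j=31 s[j]='b': π[31]=0 (border '')
j=32 s[j]='b': π[32]=0 (border '')
j=33 s[j]='g': π[33]=1 (border 'g')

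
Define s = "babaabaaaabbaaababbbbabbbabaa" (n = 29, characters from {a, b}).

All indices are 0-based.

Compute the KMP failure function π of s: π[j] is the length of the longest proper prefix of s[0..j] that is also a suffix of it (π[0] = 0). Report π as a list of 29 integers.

π[0] = 0
j=1 s[j]='a': π[1]=0 (border '')
j=2 s[j]='b': π[2]=1 (border 'b')
j=3 s[j]='a': π[3]=2 (border 'ba')
j=4 s[j]='a': k: 2→0; π[4]=0 (border '')
j=5 s[j]='b': π[5]=1 (border 'b')
j=6 s[j]='a': π[6]=2 (border 'ba')
j=7 s[j]='a': k: 2→0; π[7]=0 (border '')
j=8 s[j]='a': π[8]=0 (border '')
j=9 s[j]='a': π[9]=0 (border '')
j=10 s[j]='b': π[10]=1 (border 'b')
j=11 s[j]='b': k: 1→0; π[11]=1 (border 'b')
j=12 s[j]='a': π[12]=2 (border 'ba')
j=13 s[j]='a': k: 2→0; π[13]=0 (border '')
j=14 s[j]='a': π[14]=0 (border '')
j=15 s[j]='b': π[15]=1 (border 'b')
j=16 s[j]='a': π[16]=2 (border 'ba')
j=17 s[j]='b': π[17]=3 (border 'bab')
j=18 s[j]='b': k: 3→1→0; π[18]=1 (border 'b')
j=19 s[j]='b': k: 1→0; π[19]=1 (border 'b')
j=20 s[j]='b': k: 1→0; π[20]=1 (border 'b')
j=21 s[j]='a': π[21]=2 (border 'ba')
j=22 s[j]='b': π[22]=3 (border 'bab')
j=23 s[j]='b': k: 3→1→0; π[23]=1 (border 'b')
j=24 s[j]='b': k: 1→0; π[24]=1 (border 'b')
j=25 s[j]='a': π[25]=2 (border 'ba')
j=26 s[j]='b': π[26]=3 (border 'bab')
j=27 s[j]='a': π[27]=4 (border 'baba')
j=28 s[j]='a': π[28]=5 (border 'babaa')

[0, 0, 1, 2, 0, 1, 2, 0, 0, 0, 1, 1, 2, 0, 0, 1, 2, 3, 1, 1, 1, 2, 3, 1, 1, 2, 3, 4, 5]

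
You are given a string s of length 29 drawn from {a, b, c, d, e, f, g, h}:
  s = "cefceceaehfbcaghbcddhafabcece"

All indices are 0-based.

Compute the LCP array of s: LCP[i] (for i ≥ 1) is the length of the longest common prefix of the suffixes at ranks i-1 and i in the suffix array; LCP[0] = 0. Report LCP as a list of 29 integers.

rank | idx | suffix
   0 |  23 | abcece
   1 |   7 | aehfbcaghbcddhafabcece
   2 |  21 | afabcece
   3 |  13 | aghbcddhafabcece
   4 |  11 | bcaghbcddhafabcece
   5 |  16 | bcddhafabcece
   6 |  24 | bcece
   7 |  12 | caghbcddhafabcece
   8 |  17 | cddhafabcece
   9 |  27 | ce
  10 |   5 | ceaehfbcaghbcddhafabcece
  11 |  25 | cece
  12 |   3 | ceceaehfbcaghbcddhafabcece
  13 |   0 | cefceceaehfbcaghbcddhafabcece
  14 |  18 | ddhafabcece
  15 |  19 | dhafabcece
  16 |  28 | e
  17 |   6 | eaehfbcaghbcddhafabcece
  18 |  26 | ece
  19 |   4 | eceaehfbcaghbcddhafabcece
  20 |   1 | efceceaehfbcaghbcddhafabcece
  21 |   8 | ehfbcaghbcddhafabcece
  22 |  22 | fabcece
  23 |  10 | fbcaghbcddhafabcece
  24 |   2 | fceceaehfbcaghbcddhafabcece
  25 |  14 | ghbcddhafabcece
  26 |  20 | hafabcece
  27 |  15 | hbcddhafabcece
  28 |   9 | hfbcaghbcddhafabcece

SA = [23, 7, 21, 13, 11, 16, 24, 12, 17, 27, 5, 25, 3, 0, 18, 19, 28, 6, 26, 4, 1, 8, 22, 10, 2, 14, 20, 15, 9]
[i] adj suffixes → lcp
  [1] 23/7 → 1 ('a')
  [2] 7/21 → 1 ('a')
  [3] 21/13 → 1 ('a')
  [4] 13/11 → 0 ('')
  [5] 11/16 → 2 ('bc')
  [6] 16/24 → 2 ('bc')
  [7] 24/12 → 0 ('')
  [8] 12/17 → 1 ('c')
  [9] 17/27 → 1 ('c')
  [10] 27/5 → 2 ('ce')
  [11] 5/25 → 2 ('ce')
  [12] 25/3 → 4 ('cece')
  [13] 3/0 → 2 ('ce')
  [14] 0/18 → 0 ('')
  [15] 18/19 → 1 ('d')
  [16] 19/28 → 0 ('')
  [17] 28/6 → 1 ('e')
  [18] 6/26 → 1 ('e')
  [19] 26/4 → 3 ('ece')
  [20] 4/1 → 1 ('e')
  [21] 1/8 → 1 ('e')
  [22] 8/22 → 0 ('')
  [23] 22/10 → 1 ('f')
  [24] 10/2 → 1 ('f')
  [25] 2/14 → 0 ('')
  [26] 14/20 → 0 ('')
  [27] 20/15 → 1 ('h')
  [28] 15/9 → 1 ('h')

[0, 1, 1, 1, 0, 2, 2, 0, 1, 1, 2, 2, 4, 2, 0, 1, 0, 1, 1, 3, 1, 1, 0, 1, 1, 0, 0, 1, 1]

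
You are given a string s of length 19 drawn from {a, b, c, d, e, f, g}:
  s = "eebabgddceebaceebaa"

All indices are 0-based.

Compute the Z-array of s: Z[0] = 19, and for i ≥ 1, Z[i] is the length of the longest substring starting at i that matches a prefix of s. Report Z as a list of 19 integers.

[19, 1, 0, 0, 0, 0, 0, 0, 0, 4, 1, 0, 0, 0, 4, 1, 0, 0, 0]

Z[0]=19
i=1: fresh scan; Z[1]=1 extend→box=[1,2)
i=2: fresh scan; Z[2]=0
i=3: fresh scan; Z[3]=0
i=4: fresh scan; Z[4]=0
i=5: fresh scan; Z[5]=0
i=6: fresh scan; Z[6]=0
i=7: fresh scan; Z[7]=0
i=8: fresh scan; Z[8]=0
i=9: fresh scan; Z[9]=4 extend→box=[9,13)
i=10: min(r-i=3, Z[1]=1)=1; Z[10]=1
i=11: min(r-i=2, Z[2]=0)=0; Z[11]=0
i=12: min(r-i=1, Z[3]=0)=0; Z[12]=0
i=13: fresh scan; Z[13]=0
i=14: fresh scan; Z[14]=4 extend→box=[14,18)
i=15: min(r-i=3, Z[1]=1)=1; Z[15]=1
i=16: min(r-i=2, Z[2]=0)=0; Z[16]=0
i=17: min(r-i=1, Z[3]=0)=0; Z[17]=0
i=18: fresh scan; Z[18]=0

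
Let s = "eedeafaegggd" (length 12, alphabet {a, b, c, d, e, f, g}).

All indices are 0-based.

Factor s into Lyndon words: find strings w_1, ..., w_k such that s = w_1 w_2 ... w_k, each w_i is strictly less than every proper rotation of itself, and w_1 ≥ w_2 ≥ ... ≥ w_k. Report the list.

["e", "e", "de", "af", "aegggd"]

emit factor 1: 'e' (i=0, period=1)
emit factor 2: 'e' (i=1, period=1)
emit factor 3: 'de' (i=2, period=2)
emit factor 4: 'af' (i=4, period=2)
emit factor 5: 'aegggd' (i=6, period=6)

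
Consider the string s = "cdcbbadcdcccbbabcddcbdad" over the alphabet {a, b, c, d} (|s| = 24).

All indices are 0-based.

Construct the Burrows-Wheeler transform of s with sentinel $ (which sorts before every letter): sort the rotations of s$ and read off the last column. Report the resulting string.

rank  rotation                   last
    0  $cdcbbadcdcccbbabcddcbdad  d
    1  abcddcbdad$cdcbbadcdcccbb  b
    2  ad$cdcbbadcdcccbbabcddcbd  d
    3  adcdcccbbabcddcbdad$cdcbb  b
    4  babcddcbdad$cdcbbadcdcccb  b
    5  badcdcccbbabcddcbdad$cdcb  b
    6  bbabcddcbdad$cdcbbadcdccc  c
    7  bbadcdcccbbabcddcbdad$cdc  c
    8  bcddcbdad$cdcbbadcdcccbba  a
    9  bdad$cdcbbadcdcccbbabcddc  c
   10  cbbabcddcbdad$cdcbbadcdcc  c
   11  cbbadcdcccbbabcddcbdad$cd  d
   12  cbdad$cdcbbadcdcccbbabcdd  d
   13  ccbbabcddcbdad$cdcbbadcdc  c
   14  cccbbabcddcbdad$cdcbbadcd  d
   15  cdcbbadcdcccbbabcddcbdad$  $
   16  cdcccbbabcddcbdad$cdcbbad  d
   17  cddcbdad$cdcbbadcdcccbbab  b
   18  d$cdcbbadcdcccbbabcddcbda  a
   19  dad$cdcbbadcdcccbbabcddcb  b
   20  dcbbadcdcccbbabcddcbdad$c  c
   21  dcbdad$cdcbbadcdcccbbabcd  d
   22  dcccbbabcddcbdad$cdcbbadc  c
   23  dcdcccbbabcddcbdad$cdcbba  a
   24  ddcbdad$cdcbbadcdcccbbabc  c

dbdbbbccaccddcd$dbabcdcac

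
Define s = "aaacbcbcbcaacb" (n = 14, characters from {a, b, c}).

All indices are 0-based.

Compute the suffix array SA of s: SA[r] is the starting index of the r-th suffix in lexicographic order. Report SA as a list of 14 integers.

[0, 10, 1, 11, 2, 13, 8, 6, 4, 9, 12, 7, 5, 3]

sorted suffixes:
  #0 SA[0]=0  'aaacbcbcbcaacb'
  #1 SA[1]=10  'aacb'
  #2 SA[2]=1  'aacbcbcbcaacb'
  #3 SA[3]=11  'acb'
  #4 SA[4]=2  'acbcbcbcaacb'
  #5 SA[5]=13  'b'
  #6 SA[6]=8  'bcaacb'
  #7 SA[7]=6  'bcbcaacb'
  #8 SA[8]=4  'bcbcbcaacb'
  #9 SA[9]=9  'caacb'
  #10 SA[10]=12  'cb'
  #11 SA[11]=7  'cbcaacb'
  #12 SA[12]=5  'cbcbcaacb'
  #13 SA[13]=3  'cbcbcbcaacb'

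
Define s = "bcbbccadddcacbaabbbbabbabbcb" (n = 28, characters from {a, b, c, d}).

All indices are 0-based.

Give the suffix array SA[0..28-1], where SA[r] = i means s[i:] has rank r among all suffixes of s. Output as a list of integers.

rank | idx | suffix
   0 |  14 | aabbbbabbabbcb
   1 |  20 | abbabbcb
   2 |  15 | abbbbabbabbcb
   3 |  23 | abbcb
   4 |  11 | acbaabbbbabbabbcb
   5 |   6 | adddcacbaabbbbabbabbcb
   6 |  27 | b
   7 |  13 | baabbbbabbabbcb
   8 |  19 | babbabbcb
   9 |  22 | babbcb
  10 |  18 | bbabbabbcb
  11 |  21 | bbabbcb
  12 |  17 | bbbabbabbcb
  13 |  16 | bbbbabbabbcb
  14 |  24 | bbcb
  15 |   2 | bbccadddcacbaabbbbabbabbcb
  16 |  25 | bcb
  17 |   0 | bcbbccadddcacbaabbbbabbabbcb
  18 |   3 | bccadddcacbaabbbbabbabbcb
  19 |  10 | cacbaabbbbabbabbcb
  20 |   5 | cadddcacbaabbbbabbabbcb
  21 |  26 | cb
  22 |  12 | cbaabbbbabbabbcb
  23 |   1 | cbbccadddcacbaabbbbabbabbcb
  24 |   4 | ccadddcacbaabbbbabbabbcb
  25 |   9 | dcacbaabbbbabbabbcb
  26 |   8 | ddcacbaabbbbabbabbcb
  27 |   7 | dddcacbaabbbbabbabbcb

[14, 20, 15, 23, 11, 6, 27, 13, 19, 22, 18, 21, 17, 16, 24, 2, 25, 0, 3, 10, 5, 26, 12, 1, 4, 9, 8, 7]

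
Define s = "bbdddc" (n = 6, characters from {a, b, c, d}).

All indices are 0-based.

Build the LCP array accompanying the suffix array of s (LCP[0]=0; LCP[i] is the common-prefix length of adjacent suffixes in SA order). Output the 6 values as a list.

[0, 1, 0, 0, 1, 2]

rank | idx | suffix
   0 |   0 | bbdddc
   1 |   1 | bdddc
   2 |   5 | c
   3 |   4 | dc
   4 |   3 | ddc
   5 |   2 | dddc

SA = [0, 1, 5, 4, 3, 2]
rank  pair      lcp
   1  s[0:],s[1:]  1  'b'
   2  s[1:],s[5:]  0  ''
   3  s[5:],s[4:]  0  ''
   4  s[4:],s[3:]  1  'd'
   5  s[3:],s[2:]  2  'dd'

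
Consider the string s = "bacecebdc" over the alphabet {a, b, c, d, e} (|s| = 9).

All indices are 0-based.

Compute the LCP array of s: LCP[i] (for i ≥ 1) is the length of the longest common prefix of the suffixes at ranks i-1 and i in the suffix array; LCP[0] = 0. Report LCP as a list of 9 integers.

[0, 0, 1, 0, 1, 2, 0, 0, 1]

sorted suffixes:
  #0 SA[0]=1  'acecebdc'
  #1 SA[1]=0  'bacecebdc'
  #2 SA[2]=6  'bdc'
  #3 SA[3]=8  'c'
  #4 SA[4]=4  'cebdc'
  #5 SA[5]=2  'cecebdc'
  #6 SA[6]=7  'dc'
  #7 SA[7]=5  'ebdc'
  #8 SA[8]=3  'ecebdc'

SA = [1, 0, 6, 8, 4, 2, 7, 5, 3]
[i] adj suffixes → lcp
  [1] 1/0 → 0 ('')
  [2] 0/6 → 1 ('b')
  [3] 6/8 → 0 ('')
  [4] 8/4 → 1 ('c')
  [5] 4/2 → 2 ('ce')
  [6] 2/7 → 0 ('')
  [7] 7/5 → 0 ('')
  [8] 5/3 → 1 ('e')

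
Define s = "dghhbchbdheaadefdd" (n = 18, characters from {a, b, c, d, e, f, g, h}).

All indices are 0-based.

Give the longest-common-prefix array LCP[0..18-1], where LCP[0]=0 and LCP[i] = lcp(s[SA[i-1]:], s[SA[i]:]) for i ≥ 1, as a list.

rank→(start, suffix):
  0 → (11, 'aadefdd')
  1 → (12, 'adefdd')
  2 → (4, 'bchbdheaadefdd')
  3 → (7, 'bdheaadefdd')
  4 → (5, 'chbdheaadefdd')
  5 → (17, 'd')
  6 → (16, 'dd')
  7 → (13, 'defdd')
  8 → (0, 'dghhbchbdheaadefdd')
  9 → (8, 'dheaadefdd')
  10 → (10, 'eaadefdd')
  11 → (14, 'efdd')
  12 → (15, 'fdd')
  13 → (1, 'ghhbchbdheaadefdd')
  14 → (3, 'hbchbdheaadefdd')
  15 → (6, 'hbdheaadefdd')
  16 → (9, 'heaadefdd')
  17 → (2, 'hhbchbdheaadefdd')

SA = [11, 12, 4, 7, 5, 17, 16, 13, 0, 8, 10, 14, 15, 1, 3, 6, 9, 2]
[i] adj suffixes → lcp
  [1] 11/12 → 1 ('a')
  [2] 12/4 → 0 ('')
  [3] 4/7 → 1 ('b')
  [4] 7/5 → 0 ('')
  [5] 5/17 → 0 ('')
  [6] 17/16 → 1 ('d')
  [7] 16/13 → 1 ('d')
  [8] 13/0 → 1 ('d')
  [9] 0/8 → 1 ('d')
  [10] 8/10 → 0 ('')
  [11] 10/14 → 1 ('e')
  [12] 14/15 → 0 ('')
  [13] 15/1 → 0 ('')
  [14] 1/3 → 0 ('')
  [15] 3/6 → 2 ('hb')
  [16] 6/9 → 1 ('h')
  [17] 9/2 → 1 ('h')

[0, 1, 0, 1, 0, 0, 1, 1, 1, 1, 0, 1, 0, 0, 0, 2, 1, 1]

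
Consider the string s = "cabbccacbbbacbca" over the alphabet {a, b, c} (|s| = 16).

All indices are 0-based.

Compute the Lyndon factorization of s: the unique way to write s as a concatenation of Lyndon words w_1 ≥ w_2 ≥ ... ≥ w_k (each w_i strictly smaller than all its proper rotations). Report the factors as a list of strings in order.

emit factor 1: 'c' (i=0, period=1)
emit factor 2: 'abbccacbbbacbc' (i=1, period=14)
emit factor 3: 'a' (i=15, period=1)

["c", "abbccacbbbacbc", "a"]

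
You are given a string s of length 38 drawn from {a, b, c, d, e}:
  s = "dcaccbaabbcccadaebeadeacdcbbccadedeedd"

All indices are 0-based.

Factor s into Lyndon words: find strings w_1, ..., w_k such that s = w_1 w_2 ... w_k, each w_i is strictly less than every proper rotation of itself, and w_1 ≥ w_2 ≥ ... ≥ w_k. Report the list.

emit factor 1: 'd' (i=0, period=1)
emit factor 2: 'c' (i=1, period=1)
emit factor 3: 'accb' (i=2, period=4)
emit factor 4: 'aabbcccadaebeadeacdcbbccadedeedd' (i=6, period=32)

["d", "c", "accb", "aabbcccadaebeadeacdcbbccadedeedd"]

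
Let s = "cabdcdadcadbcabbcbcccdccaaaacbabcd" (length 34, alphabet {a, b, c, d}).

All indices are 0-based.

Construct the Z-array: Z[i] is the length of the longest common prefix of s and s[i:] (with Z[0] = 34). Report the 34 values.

Z[0]=34
i=1: fresh scan; Z[1]=0
i=2: fresh scan; Z[2]=0
i=3: fresh scan; Z[3]=0
i=4: fresh scan; Z[4]=1 extend→box=[4,5)
i=5: fresh scan; Z[5]=0
i=6: fresh scan; Z[6]=0
i=7: fresh scan; Z[7]=0
i=8: fresh scan; Z[8]=2 extend→box=[8,10)
i=9: min(r-i=1, Z[1]=0)=0; Z[9]=0
i=10: fresh scan; Z[10]=0
i=11: fresh scan; Z[11]=0
i=12: fresh scan; Z[12]=3 extend→box=[12,15)
i=13: min(r-i=2, Z[1]=0)=0; Z[13]=0
i=14: min(r-i=1, Z[2]=0)=0; Z[14]=0
i=15: fresh scan; Z[15]=0
i=16: fresh scan; Z[16]=1 extend→box=[16,17)
i=17: fresh scan; Z[17]=0
i=18: fresh scan; Z[18]=1 extend→box=[18,19)
i=19: fresh scan; Z[19]=1 extend→box=[19,20)
i=20: fresh scan; Z[20]=1 extend→box=[20,21)
i=21: fresh scan; Z[21]=0
i=22: fresh scan; Z[22]=1 extend→box=[22,23)
i=23: fresh scan; Z[23]=2 extend→box=[23,25)
i=24: min(r-i=1, Z[1]=0)=0; Z[24]=0
i=25: fresh scan; Z[25]=0
i=26: fresh scan; Z[26]=0
i=27: fresh scan; Z[27]=0
i=28: fresh scan; Z[28]=1 extend→box=[28,29)
i=29: fresh scan; Z[29]=0
i=30: fresh scan; Z[30]=0
i=31: fresh scan; Z[31]=0
i=32: fresh scan; Z[32]=1 extend→box=[32,33)
i=33: fresh scan; Z[33]=0

[34, 0, 0, 0, 1, 0, 0, 0, 2, 0, 0, 0, 3, 0, 0, 0, 1, 0, 1, 1, 1, 0, 1, 2, 0, 0, 0, 0, 1, 0, 0, 0, 1, 0]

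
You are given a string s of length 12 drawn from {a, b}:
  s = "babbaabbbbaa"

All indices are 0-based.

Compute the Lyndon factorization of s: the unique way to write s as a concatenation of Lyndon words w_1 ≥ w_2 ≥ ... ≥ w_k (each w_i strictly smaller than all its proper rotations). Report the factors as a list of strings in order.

emit factor 1: 'b' (i=0, period=1)
emit factor 2: 'abb' (i=1, period=3)
emit factor 3: 'aabbbb' (i=4, period=6)
emit factor 4: 'a' (i=10, period=1)
emit factor 5: 'a' (i=11, period=1)

["b", "abb", "aabbbb", "a", "a"]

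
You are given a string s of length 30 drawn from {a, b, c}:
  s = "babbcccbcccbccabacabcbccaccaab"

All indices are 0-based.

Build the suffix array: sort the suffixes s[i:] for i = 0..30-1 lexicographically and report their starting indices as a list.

[27, 28, 14, 1, 18, 16, 24, 29, 0, 15, 2, 19, 11, 21, 7, 3, 26, 13, 17, 23, 10, 20, 6, 25, 12, 22, 9, 5, 8, 4]

sorted suffixes:
  #0 SA[0]=27  'aab'
  #1 SA[1]=28  'ab'
  #2 SA[2]=14  'abacabcbccaccaab'
  #3 SA[3]=1  'abbcccbcccbccabacabcbccaccaab'
  #4 SA[4]=18  'abcbccaccaab'
  #5 SA[5]=16  'acabcbccaccaab'
  #6 SA[6]=24  'accaab'
  #7 SA[7]=29  'b'
  #8 SA[8]=0  'babbcccbcccbccabacabcbccaccaab'
  #9 SA[9]=15  'bacabcbccaccaab'
  #10 SA[10]=2  'bbcccbcccbccabacabcbccaccaab'
  #11 SA[11]=19  'bcbccaccaab'
  #12 SA[12]=11  'bccabacabcbccaccaab'
  #13 SA[13]=21  'bccaccaab'
  #14 SA[14]=7  'bcccbccabacabcbccaccaab'
  #15 SA[15]=3  'bcccbcccbccabacabcbccaccaab'
  #16 SA[16]=26  'caab'
  #17 SA[17]=13  'cabacabcbccaccaab'
  #18 SA[18]=17  'cabcbccaccaab'
  #19 SA[19]=23  'caccaab'
  #20 SA[20]=10  'cbccabacabcbccaccaab'
  #21 SA[21]=20  'cbccaccaab'
  #22 SA[22]=6  'cbcccbccabacabcbccaccaab'
  #23 SA[23]=25  'ccaab'
  #24 SA[24]=12  'ccabacabcbccaccaab'
  #25 SA[25]=22  'ccaccaab'
  #26 SA[26]=9  'ccbccabacabcbccaccaab'
  #27 SA[27]=5  'ccbcccbccabacabcbccaccaab'
  #28 SA[28]=8  'cccbccabacabcbccaccaab'
  #29 SA[29]=4  'cccbcccbccabacabcbccaccaab'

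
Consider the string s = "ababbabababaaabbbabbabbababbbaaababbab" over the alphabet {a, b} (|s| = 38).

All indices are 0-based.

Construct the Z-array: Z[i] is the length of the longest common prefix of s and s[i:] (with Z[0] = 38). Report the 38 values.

[38, 0, 2, 0, 0, 4, 0, 4, 0, 3, 0, 1, 1, 2, 0, 0, 0, 2, 0, 0, 2, 0, 0, 5, 0, 2, 0, 0, 0, 1, 1, 7, 0, 2, 0, 0, 2, 0]

Z[0]=38
i=1: outside box; Z[1]=0
i=2: outside box; Z[2]=2 scan→box=[2,4)
i=3: min(r-i=1, Z[1]=0)=0; Z[3]=0
i=4: outside box; Z[4]=0
i=5: outside box; Z[5]=4 scan→box=[5,9)
i=6: min(r-i=3, Z[1]=0)=0; Z[6]=0
i=7: min(r-i=2, Z[2]=2)=2; Z[7]=4 scan→box=[7,11)
i=8: min(r-i=3, Z[1]=0)=0; Z[8]=0
i=9: min(r-i=2, Z[2]=2)=2; Z[9]=3 scan→box=[9,12)
i=10: min(r-i=2, Z[1]=0)=0; Z[10]=0
i=11: min(r-i=1, Z[2]=2)=1; Z[11]=1
i=12: outside box; Z[12]=1 scan→box=[12,13)
i=13: outside box; Z[13]=2 scan→box=[13,15)
i=14: min(r-i=1, Z[1]=0)=0; Z[14]=0
i=15: outside box; Z[15]=0
i=16: outside box; Z[16]=0
i=17: outside box; Z[17]=2 scan→box=[17,19)
i=18: min(r-i=1, Z[1]=0)=0; Z[18]=0
i=19: outside box; Z[19]=0
i=20: outside box; Z[20]=2 scan→box=[20,22)
i=21: min(r-i=1, Z[1]=0)=0; Z[21]=0
i=22: outside box; Z[22]=0
i=23: outside box; Z[23]=5 scan→box=[23,28)
i=24: min(r-i=4, Z[1]=0)=0; Z[24]=0
i=25: min(r-i=3, Z[2]=2)=2; Z[25]=2
i=26: min(r-i=2, Z[3]=0)=0; Z[26]=0
i=27: min(r-i=1, Z[4]=0)=0; Z[27]=0
i=28: outside box; Z[28]=0
i=29: outside box; Z[29]=1 scan→box=[29,30)
i=30: outside box; Z[30]=1 scan→box=[30,31)
i=31: outside box; Z[31]=7 scan→box=[31,38)
i=32: min(r-i=6, Z[1]=0)=0; Z[32]=0
i=33: min(r-i=5, Z[2]=2)=2; Z[33]=2
i=34: min(r-i=4, Z[3]=0)=0; Z[34]=0
i=35: min(r-i=3, Z[4]=0)=0; Z[35]=0
i=36: min(r-i=2, Z[5]=4)=2; Z[36]=2
i=37: min(r-i=1, Z[6]=0)=0; Z[37]=0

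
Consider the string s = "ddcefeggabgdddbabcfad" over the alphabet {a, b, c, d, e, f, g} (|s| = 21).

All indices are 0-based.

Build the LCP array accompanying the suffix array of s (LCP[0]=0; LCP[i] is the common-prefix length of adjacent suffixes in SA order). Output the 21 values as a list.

[0, 2, 1, 0, 1, 1, 0, 1, 0, 1, 1, 1, 2, 2, 0, 1, 0, 1, 0, 1, 1]

rank | idx | suffix
   0 |  15 | abcfad
   1 |   8 | abgdddbabcfad
   2 |  19 | ad
   3 |  14 | babcfad
   4 |  16 | bcfad
   5 |   9 | bgdddbabcfad
   6 |   2 | cefeggabgdddbabcfad
   7 |  17 | cfad
   8 |  20 | d
   9 |  13 | dbabcfad
  10 |   1 | dcefeggabgdddbabcfad
  11 |  12 | ddbabcfad
  12 |   0 | ddcefeggabgdddbabcfad
  13 |  11 | dddbabcfad
  14 |   3 | efeggabgdddbabcfad
  15 |   5 | eggabgdddbabcfad
  16 |  18 | fad
  17 |   4 | feggabgdddbabcfad
  18 |   7 | gabgdddbabcfad
  19 |  10 | gdddbabcfad
  20 |   6 | ggabgdddbabcfad

SA = [15, 8, 19, 14, 16, 9, 2, 17, 20, 13, 1, 12, 0, 11, 3, 5, 18, 4, 7, 10, 6]
[i] adj suffixes → lcp
  [1] 15/8 → 2 ('ab')
  [2] 8/19 → 1 ('a')
  [3] 19/14 → 0 ('')
  [4] 14/16 → 1 ('b')
  [5] 16/9 → 1 ('b')
  [6] 9/2 → 0 ('')
  [7] 2/17 → 1 ('c')
  [8] 17/20 → 0 ('')
  [9] 20/13 → 1 ('d')
  [10] 13/1 → 1 ('d')
  [11] 1/12 → 1 ('d')
  [12] 12/0 → 2 ('dd')
  [13] 0/11 → 2 ('dd')
  [14] 11/3 → 0 ('')
  [15] 3/5 → 1 ('e')
  [16] 5/18 → 0 ('')
  [17] 18/4 → 1 ('f')
  [18] 4/7 → 0 ('')
  [19] 7/10 → 1 ('g')
  [20] 10/6 → 1 ('g')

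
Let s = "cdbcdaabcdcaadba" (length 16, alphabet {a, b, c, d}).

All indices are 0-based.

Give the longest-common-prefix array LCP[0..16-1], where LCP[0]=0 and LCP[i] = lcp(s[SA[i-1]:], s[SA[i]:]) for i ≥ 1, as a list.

rank→(start, suffix):
  0 → (15, 'a')
  1 → (5, 'aabcdcaadba')
  2 → (11, 'aadba')
  3 → (6, 'abcdcaadba')
  4 → (12, 'adba')
  5 → (14, 'ba')
  6 → (2, 'bcdaabcdcaadba')
  7 → (7, 'bcdcaadba')
  8 → (10, 'caadba')
  9 → (3, 'cdaabcdcaadba')
  10 → (0, 'cdbcdaabcdcaadba')
  11 → (8, 'cdcaadba')
  12 → (4, 'daabcdcaadba')
  13 → (13, 'dba')
  14 → (1, 'dbcdaabcdcaadba')
  15 → (9, 'dcaadba')

SA = [15, 5, 11, 6, 12, 14, 2, 7, 10, 3, 0, 8, 4, 13, 1, 9]
i: (SA[i-1],SA[i]) lcp shared
  1: (15,5) 1 'a'
  2: (5,11) 2 'aa'
  3: (11,6) 1 'a'
  4: (6,12) 1 'a'
  5: (12,14) 0 ''
  6: (14,2) 1 'b'
  7: (2,7) 3 'bcd'
  8: (7,10) 0 ''
  9: (10,3) 1 'c'
  10: (3,0) 2 'cd'
  11: (0,8) 2 'cd'
  12: (8,4) 0 ''
  13: (4,13) 1 'd'
  14: (13,1) 2 'db'
  15: (1,9) 1 'd'

[0, 1, 2, 1, 1, 0, 1, 3, 0, 1, 2, 2, 0, 1, 2, 1]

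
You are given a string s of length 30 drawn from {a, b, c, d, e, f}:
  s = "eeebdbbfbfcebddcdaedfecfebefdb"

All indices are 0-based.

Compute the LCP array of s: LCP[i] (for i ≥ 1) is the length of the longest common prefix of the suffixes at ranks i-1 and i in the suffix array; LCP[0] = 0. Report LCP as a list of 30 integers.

[0, 0, 1, 1, 2, 1, 1, 2, 0, 1, 1, 0, 1, 2, 1, 1, 1, 0, 3, 2, 1, 1, 1, 2, 1, 0, 1, 1, 1, 2]

sorted suffixes:
  #0 SA[0]=17  'aedfecfebefdb'
  #1 SA[1]=29  'b'
  #2 SA[2]=5  'bbfbfcebddcdaedfecfebefdb'
  #3 SA[3]=3  'bdbbfbfcebddcdaedfecfebefdb'
  #4 SA[4]=12  'bddcdaedfecfebefdb'
  #5 SA[5]=25  'befdb'
  #6 SA[6]=6  'bfbfcebddcdaedfecfebefdb'
  #7 SA[7]=8  'bfcebddcdaedfecfebefdb'
  #8 SA[8]=15  'cdaedfecfebefdb'
  #9 SA[9]=10  'cebddcdaedfecfebefdb'
  #10 SA[10]=22  'cfebefdb'
  #11 SA[11]=16  'daedfecfebefdb'
  #12 SA[12]=28  'db'
  #13 SA[13]=4  'dbbfbfcebddcdaedfecfebefdb'
  #14 SA[14]=14  'dcdaedfecfebefdb'
  #15 SA[15]=13  'ddcdaedfecfebefdb'
  #16 SA[16]=19  'dfecfebefdb'
  #17 SA[17]=2  'ebdbbfbfcebddcdaedfecfebefdb'
  #18 SA[18]=11  'ebddcdaedfecfebefdb'
  #19 SA[19]=24  'ebefdb'
  #20 SA[20]=21  'ecfebefdb'
  #21 SA[21]=18  'edfecfebefdb'
  #22 SA[22]=1  'eebdbbfbfcebddcdaedfecfebefdb'
  #23 SA[23]=0  'eeebdbbfbfcebddcdaedfecfebefdb'
  #24 SA[24]=26  'efdb'
  #25 SA[25]=7  'fbfcebddcdaedfecfebefdb'
  #26 SA[26]=9  'fcebddcdaedfecfebefdb'
  #27 SA[27]=27  'fdb'
  #28 SA[28]=23  'febefdb'
  #29 SA[29]=20  'fecfebefdb'

SA = [17, 29, 5, 3, 12, 25, 6, 8, 15, 10, 22, 16, 28, 4, 14, 13, 19, 2, 11, 24, 21, 18, 1, 0, 26, 7, 9, 27, 23, 20]
[i] adj suffixes → lcp
  [1] 17/29 → 0 ('')
  [2] 29/5 → 1 ('b')
  [3] 5/3 → 1 ('b')
  [4] 3/12 → 2 ('bd')
  [5] 12/25 → 1 ('b')
  [6] 25/6 → 1 ('b')
  [7] 6/8 → 2 ('bf')
  [8] 8/15 → 0 ('')
  [9] 15/10 → 1 ('c')
  [10] 10/22 → 1 ('c')
  [11] 22/16 → 0 ('')
  [12] 16/28 → 1 ('d')
  [13] 28/4 → 2 ('db')
  [14] 4/14 → 1 ('d')
  [15] 14/13 → 1 ('d')
  [16] 13/19 → 1 ('d')
  [17] 19/2 → 0 ('')
  [18] 2/11 → 3 ('ebd')
  [19] 11/24 → 2 ('eb')
  [20] 24/21 → 1 ('e')
  [21] 21/18 → 1 ('e')
  [22] 18/1 → 1 ('e')
  [23] 1/0 → 2 ('ee')
  [24] 0/26 → 1 ('e')
  [25] 26/7 → 0 ('')
  [26] 7/9 → 1 ('f')
  [27] 9/27 → 1 ('f')
  [28] 27/23 → 1 ('f')
  [29] 23/20 → 2 ('fe')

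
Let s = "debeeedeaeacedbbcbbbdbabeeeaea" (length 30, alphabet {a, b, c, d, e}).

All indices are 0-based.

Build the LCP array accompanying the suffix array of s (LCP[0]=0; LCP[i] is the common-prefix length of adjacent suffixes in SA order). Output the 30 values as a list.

sorted suffixes:
  #0 SA[0]=29  'a'
  #1 SA[1]=22  'abeeeaea'
  #2 SA[2]=10  'acedbbcbbbdbabeeeaea'
  #3 SA[3]=27  'aea'
  #4 SA[4]=8  'aeacedbbcbbbdbabeeeaea'
  #5 SA[5]=21  'babeeeaea'
  #6 SA[6]=17  'bbbdbabeeeaea'
  #7 SA[7]=14  'bbcbbbdbabeeeaea'
  #8 SA[8]=18  'bbdbabeeeaea'
  #9 SA[9]=15  'bcbbbdbabeeeaea'
  #10 SA[10]=19  'bdbabeeeaea'
  #11 SA[11]=23  'beeeaea'
  #12 SA[12]=2  'beeedeaeacedbbcbbbdbabeeeaea'
  #13 SA[13]=16  'cbbbdbabeeeaea'
  #14 SA[14]=11  'cedbbcbbbdbabeeeaea'
  #15 SA[15]=20  'dbabeeeaea'
  #16 SA[16]=13  'dbbcbbbdbabeeeaea'
  #17 SA[17]=6  'deaeacedbbcbbbdbabeeeaea'
  #18 SA[18]=0  'debeeedeaeacedbbcbbbdbabeeeaea'
  #19 SA[19]=28  'ea'
  #20 SA[20]=9  'eacedbbcbbbdbabeeeaea'
  #21 SA[21]=26  'eaea'
  #22 SA[22]=7  'eaeacedbbcbbbdbabeeeaea'
  #23 SA[23]=1  'ebeeedeaeacedbbcbbbdbabeeeaea'
  #24 SA[24]=12  'edbbcbbbdbabeeeaea'
  #25 SA[25]=5  'edeaeacedbbcbbbdbabeeeaea'
  #26 SA[26]=25  'eeaea'
  #27 SA[27]=4  'eedeaeacedbbcbbbdbabeeeaea'
  #28 SA[28]=24  'eeeaea'
  #29 SA[29]=3  'eeedeaeacedbbcbbbdbabeeeaea'

SA = [29, 22, 10, 27, 8, 21, 17, 14, 18, 15, 19, 23, 2, 16, 11, 20, 13, 6, 0, 28, 9, 26, 7, 1, 12, 5, 25, 4, 24, 3]
rank  pair      lcp
   1  s[29:],s[22:]  1  'a'
   2  s[22:],s[10:]  1  'a'
   3  s[10:],s[27:]  1  'a'
   4  s[27:],s[8:]  3  'aea'
   5  s[8:],s[21:]  0  ''
   6  s[21:],s[17:]  1  'b'
   7  s[17:],s[14:]  2  'bb'
   8  s[14:],s[18:]  2  'bb'
   9  s[18:],s[15:]  1  'b'
  10  s[15:],s[19:]  1  'b'
  11  s[19:],s[23:]  1  'b'
  12  s[23:],s[2:]  4  'beee'
  13  s[2:],s[16:]  0  ''
  14  s[16:],s[11:]  1  'c'
  15  s[11:],s[20:]  0  ''
  16  s[20:],s[13:]  2  'db'
  17  s[13:],s[6:]  1  'd'
  18  s[6:],s[0:]  2  'de'
  19  s[0:],s[28:]  0  ''
  20  s[28:],s[9:]  2  'ea'
  21  s[9:],s[26:]  2  'ea'
  22  s[26:],s[7:]  4  'eaea'
  23  s[7:],s[1:]  1  'e'
  24  s[1:],s[12:]  1  'e'
  25  s[12:],s[5:]  2  'ed'
  26  s[5:],s[25:]  1  'e'
  27  s[25:],s[4:]  2  'ee'
  28  s[4:],s[24:]  2  'ee'
  29  s[24:],s[3:]  3  'eee'

[0, 1, 1, 1, 3, 0, 1, 2, 2, 1, 1, 1, 4, 0, 1, 0, 2, 1, 2, 0, 2, 2, 4, 1, 1, 2, 1, 2, 2, 3]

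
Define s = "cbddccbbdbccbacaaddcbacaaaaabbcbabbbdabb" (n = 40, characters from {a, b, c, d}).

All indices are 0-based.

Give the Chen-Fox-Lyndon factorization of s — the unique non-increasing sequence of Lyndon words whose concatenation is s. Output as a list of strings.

emit factor 1: 'c' (i=0, period=1)
emit factor 2: 'bddcc' (i=1, period=5)
emit factor 3: 'bbdbcc' (i=6, period=6)
emit factor 4: 'b' (i=12, period=1)
emit factor 5: 'ac' (i=13, period=2)
emit factor 6: 'aaddcbac' (i=15, period=8)
emit factor 7: 'aaaaabbcbabbbdabb' (i=23, period=17)

["c", "bddcc", "bbdbcc", "b", "ac", "aaddcbac", "aaaaabbcbabbbdabb"]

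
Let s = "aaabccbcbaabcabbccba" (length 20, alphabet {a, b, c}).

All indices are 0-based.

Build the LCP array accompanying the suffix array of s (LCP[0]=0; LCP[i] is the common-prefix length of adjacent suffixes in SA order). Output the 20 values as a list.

sorted suffixes:
  #0 SA[0]=19  'a'
  #1 SA[1]=0  'aaabccbcbaabcabbccba'
  #2 SA[2]=9  'aabcabbccba'
  #3 SA[3]=1  'aabccbcbaabcabbccba'
  #4 SA[4]=13  'abbccba'
  #5 SA[5]=10  'abcabbccba'
  #6 SA[6]=2  'abccbcbaabcabbccba'
  #7 SA[7]=18  'ba'
  #8 SA[8]=8  'baabcabbccba'
  #9 SA[9]=14  'bbccba'
  #10 SA[10]=11  'bcabbccba'
  #11 SA[11]=6  'bcbaabcabbccba'
  #12 SA[12]=15  'bccba'
  #13 SA[13]=3  'bccbcbaabcabbccba'
  #14 SA[14]=12  'cabbccba'
  #15 SA[15]=17  'cba'
  #16 SA[16]=7  'cbaabcabbccba'
  #17 SA[17]=5  'cbcbaabcabbccba'
  #18 SA[18]=16  'ccba'
  #19 SA[19]=4  'ccbcbaabcabbccba'

SA = [19, 0, 9, 1, 13, 10, 2, 18, 8, 14, 11, 6, 15, 3, 12, 17, 7, 5, 16, 4]
rank  pair      lcp
   1  s[19:],s[0:]  1  'a'
   2  s[0:],s[9:]  2  'aa'
   3  s[9:],s[1:]  4  'aabc'
   4  s[1:],s[13:]  1  'a'
   5  s[13:],s[10:]  2  'ab'
   6  s[10:],s[2:]  3  'abc'
   7  s[2:],s[18:]  0  ''
   8  s[18:],s[8:]  2  'ba'
   9  s[8:],s[14:]  1  'b'
  10  s[14:],s[11:]  1  'b'
  11  s[11:],s[6:]  2  'bc'
  12  s[6:],s[15:]  2  'bc'
  13  s[15:],s[3:]  4  'bccb'
  14  s[3:],s[12:]  0  ''
  15  s[12:],s[17:]  1  'c'
  16  s[17:],s[7:]  3  'cba'
  17  s[7:],s[5:]  2  'cb'
  18  s[5:],s[16:]  1  'c'
  19  s[16:],s[4:]  3  'ccb'

[0, 1, 2, 4, 1, 2, 3, 0, 2, 1, 1, 2, 2, 4, 0, 1, 3, 2, 1, 3]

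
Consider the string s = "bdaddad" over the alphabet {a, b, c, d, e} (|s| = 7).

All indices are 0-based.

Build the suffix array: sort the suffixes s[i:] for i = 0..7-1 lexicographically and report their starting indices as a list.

[5, 2, 0, 6, 4, 1, 3]

sorted suffixes:
  #0 SA[0]=5  'ad'
  #1 SA[1]=2  'addad'
  #2 SA[2]=0  'bdaddad'
  #3 SA[3]=6  'd'
  #4 SA[4]=4  'dad'
  #5 SA[5]=1  'daddad'
  #6 SA[6]=3  'ddad'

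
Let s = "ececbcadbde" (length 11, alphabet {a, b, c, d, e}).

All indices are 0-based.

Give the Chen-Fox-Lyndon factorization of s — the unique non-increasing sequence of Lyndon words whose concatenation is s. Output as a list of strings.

emit factor 1: 'e' (i=0, period=1)
emit factor 2: 'ce' (i=1, period=2)
emit factor 3: 'c' (i=3, period=1)
emit factor 4: 'bc' (i=4, period=2)
emit factor 5: 'adbde' (i=6, period=5)

["e", "ce", "c", "bc", "adbde"]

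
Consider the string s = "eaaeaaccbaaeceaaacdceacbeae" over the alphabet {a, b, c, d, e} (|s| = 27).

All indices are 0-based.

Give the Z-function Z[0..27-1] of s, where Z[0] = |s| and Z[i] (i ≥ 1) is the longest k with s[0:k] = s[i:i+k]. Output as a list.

[27, 0, 0, 3, 0, 0, 0, 0, 0, 0, 0, 1, 0, 3, 0, 0, 0, 0, 0, 0, 2, 0, 0, 0, 2, 0, 1]

Z[0]=27
i=1: outside box; Z[1]=0
i=2: outside box; Z[2]=0
i=3: outside box; Z[3]=3 grow→box=[3,6)
i=4: min(r-i=2, Z[1]=0)=0; Z[4]=0
i=5: min(r-i=1, Z[2]=0)=0; Z[5]=0
i=6: outside box; Z[6]=0
i=7: outside box; Z[7]=0
i=8: outside box; Z[8]=0
i=9: outside box; Z[9]=0
i=10: outside box; Z[10]=0
i=11: outside box; Z[11]=1 grow→box=[11,12)
i=12: outside box; Z[12]=0
i=13: outside box; Z[13]=3 grow→box=[13,16)
i=14: min(r-i=2, Z[1]=0)=0; Z[14]=0
i=15: min(r-i=1, Z[2]=0)=0; Z[15]=0
i=16: outside box; Z[16]=0
i=17: outside box; Z[17]=0
i=18: outside box; Z[18]=0
i=19: outside box; Z[19]=0
i=20: outside box; Z[20]=2 grow→box=[20,22)
i=21: min(r-i=1, Z[1]=0)=0; Z[21]=0
i=22: outside box; Z[22]=0
i=23: outside box; Z[23]=0
i=24: outside box; Z[24]=2 grow→box=[24,26)
i=25: min(r-i=1, Z[1]=0)=0; Z[25]=0
i=26: outside box; Z[26]=1 grow→box=[26,27)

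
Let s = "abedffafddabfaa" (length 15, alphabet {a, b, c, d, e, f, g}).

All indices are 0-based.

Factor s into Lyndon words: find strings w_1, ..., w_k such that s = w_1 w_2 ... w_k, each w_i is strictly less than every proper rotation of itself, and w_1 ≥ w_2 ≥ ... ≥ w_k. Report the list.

emit factor 1: 'abedffafddabf' (i=0, period=13)
emit factor 2: 'a' (i=13, period=1)
emit factor 3: 'a' (i=14, period=1)

["abedffafddabf", "a", "a"]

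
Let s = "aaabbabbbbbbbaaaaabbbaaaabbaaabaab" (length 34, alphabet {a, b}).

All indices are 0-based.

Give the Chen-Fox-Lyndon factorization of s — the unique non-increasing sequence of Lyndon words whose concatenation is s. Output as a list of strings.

["aaabbabbbbbbb", "aaaaabbbaaaabbaaabaab"]

emit factor 1: 'aaabbabbbbbbb' (i=0, period=13)
emit factor 2: 'aaaaabbbaaaabbaaabaab' (i=13, period=21)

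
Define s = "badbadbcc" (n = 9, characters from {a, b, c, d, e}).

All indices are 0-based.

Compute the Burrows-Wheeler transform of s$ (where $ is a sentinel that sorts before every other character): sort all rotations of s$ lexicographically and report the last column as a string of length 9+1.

rank  rotation    last
    0  $badbadbcc  c
    1  adbadbcc$b  b
    2  adbcc$badb  b
    3  badbadbcc$  $
    4  badbcc$bad  d
    5  bcc$badbad  d
    6  c$badbadbc  c
    7  cc$badbadb  b
    8  dbadbcc$ba  a
    9  dbcc$badba  a

cbb$ddcbaa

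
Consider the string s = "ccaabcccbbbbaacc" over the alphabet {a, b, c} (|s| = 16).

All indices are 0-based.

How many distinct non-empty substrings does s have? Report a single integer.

rank | idx | suffix
   0 |   2 | aabcccbbbbaacc
   1 |  12 | aacc
   2 |   3 | abcccbbbbaacc
   3 |  13 | acc
   4 |  11 | baacc
   5 |  10 | bbaacc
   6 |   9 | bbbaacc
   7 |   8 | bbbbaacc
   8 |   4 | bcccbbbbaacc
   9 |  15 | c
  10 |   1 | caabcccbbbbaacc
  11 |   7 | cbbbbaacc
  12 |  14 | cc
  13 |   0 | ccaabcccbbbbaacc
  14 |   6 | ccbbbbaacc
  15 |   5 | cccbbbbaacc

SA = [2, 12, 3, 13, 11, 10, 9, 8, 4, 15, 1, 7, 14, 0, 6, 5]
rank  pair      lcp
   1  s[2:],s[12:]  2  'aa'
   2  s[12:],s[3:]  1  'a'
   3  s[3:],s[13:]  1  'a'
   4  s[13:],s[11:]  0  ''
   5  s[11:],s[10:]  1  'b'
   6  s[10:],s[9:]  2  'bb'
   7  s[9:],s[8:]  3  'bbb'
   8  s[8:],s[4:]  1  'b'
   9  s[4:],s[15:]  0  ''
  10  s[15:],s[1:]  1  'c'
  11  s[1:],s[7:]  1  'c'
  12  s[7:],s[14:]  1  'c'
  13  s[14:],s[0:]  2  'cc'
  14  s[0:],s[6:]  2  'cc'
  15  s[6:],s[5:]  2  'cc'

n(n+1)/2 = 16·17/2 = 136
Σ LCP = 0 + 2 + 1 + 1 + 0 + 1 + 2 + 3 + 1 + 0 + 1 + 1 + 1 + 2 + 2 + 2 = 20
distinct = 136 − 20 = 116

116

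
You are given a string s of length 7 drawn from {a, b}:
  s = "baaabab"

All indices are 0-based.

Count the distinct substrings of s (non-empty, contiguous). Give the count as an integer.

20

sorted suffixes:
  #0 SA[0]=1  'aaabab'
  #1 SA[1]=2  'aabab'
  #2 SA[2]=5  'ab'
  #3 SA[3]=3  'abab'
  #4 SA[4]=6  'b'
  #5 SA[5]=0  'baaabab'
  #6 SA[6]=4  'bab'

SA = [1, 2, 5, 3, 6, 0, 4]
i: (SA[i-1],SA[i]) lcp shared
  1: (1,2) 2 'aa'
  2: (2,5) 1 'a'
  3: (5,3) 2 'ab'
  4: (3,6) 0 ''
  5: (6,0) 1 'b'
  6: (0,4) 2 'ba'

n(n+1)/2 = 7·8/2 = 28
Σ LCP = 0 + 2 + 1 + 2 + 0 + 1 + 2 = 8
distinct = 28 − 8 = 20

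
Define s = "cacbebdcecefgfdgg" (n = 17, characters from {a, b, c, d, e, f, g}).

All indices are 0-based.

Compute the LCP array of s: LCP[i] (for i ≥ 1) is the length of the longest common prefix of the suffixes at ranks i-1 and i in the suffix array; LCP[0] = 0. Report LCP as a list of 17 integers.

[0, 0, 1, 0, 1, 1, 2, 0, 1, 0, 1, 1, 0, 1, 0, 1, 1]

rank→(start, suffix):
  0 → (1, 'acbebdcecefgfdgg')
  1 → (5, 'bdcecefgfdgg')
  2 → (3, 'bebdcecefgfdgg')
  3 → (0, 'cacbebdcecefgfdgg')
  4 → (2, 'cbebdcecefgfdgg')
  5 → (7, 'cecefgfdgg')
  6 → (9, 'cefgfdgg')
  7 → (6, 'dcecefgfdgg')
  8 → (14, 'dgg')
  9 → (4, 'ebdcecefgfdgg')
  10 → (8, 'ecefgfdgg')
  11 → (10, 'efgfdgg')
  12 → (13, 'fdgg')
  13 → (11, 'fgfdgg')
  14 → (16, 'g')
  15 → (12, 'gfdgg')
  16 → (15, 'gg')

SA = [1, 5, 3, 0, 2, 7, 9, 6, 14, 4, 8, 10, 13, 11, 16, 12, 15]
i: (SA[i-1],SA[i]) lcp shared
  1: (1,5) 0 ''
  2: (5,3) 1 'b'
  3: (3,0) 0 ''
  4: (0,2) 1 'c'
  5: (2,7) 1 'c'
  6: (7,9) 2 'ce'
  7: (9,6) 0 ''
  8: (6,14) 1 'd'
  9: (14,4) 0 ''
  10: (4,8) 1 'e'
  11: (8,10) 1 'e'
  12: (10,13) 0 ''
  13: (13,11) 1 'f'
  14: (11,16) 0 ''
  15: (16,12) 1 'g'
  16: (12,15) 1 'g'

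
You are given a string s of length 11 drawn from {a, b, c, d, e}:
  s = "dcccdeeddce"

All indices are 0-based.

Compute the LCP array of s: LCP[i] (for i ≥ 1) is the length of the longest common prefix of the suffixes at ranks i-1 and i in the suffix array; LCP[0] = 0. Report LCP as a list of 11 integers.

[0, 2, 1, 1, 0, 2, 1, 1, 0, 1, 1]

rank→(start, suffix):
  0 → (1, 'cccdeeddce')
  1 → (2, 'ccdeeddce')
  2 → (3, 'cdeeddce')
  3 → (9, 'ce')
  4 → (0, 'dcccdeeddce')
  5 → (8, 'dce')
  6 → (7, 'ddce')
  7 → (4, 'deeddce')
  8 → (10, 'e')
  9 → (6, 'eddce')
  10 → (5, 'eeddce')

SA = [1, 2, 3, 9, 0, 8, 7, 4, 10, 6, 5]
rank  pair      lcp
   1  s[1:],s[2:]  2  'cc'
   2  s[2:],s[3:]  1  'c'
   3  s[3:],s[9:]  1  'c'
   4  s[9:],s[0:]  0  ''
   5  s[0:],s[8:]  2  'dc'
   6  s[8:],s[7:]  1  'd'
   7  s[7:],s[4:]  1  'd'
   8  s[4:],s[10:]  0  ''
   9  s[10:],s[6:]  1  'e'
  10  s[6:],s[5:]  1  'e'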